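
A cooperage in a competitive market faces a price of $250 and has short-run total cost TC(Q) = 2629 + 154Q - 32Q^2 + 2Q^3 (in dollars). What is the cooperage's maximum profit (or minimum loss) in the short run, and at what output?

AVC = 154 - 32Q + 2Q^2 has its minimum $26 at Q = 8; price $250 clears that bar, so the firm operates.
With MC = 154 - 64Q + 6Q^2, P = MC on the upward-sloping part at Q* = 12.
TR = 250·12 = 3000. TC = 2629 + 696 = 3325. Profit = 3000 − 3325 = -$325.
That loss of $325 beats the $2629 the firm would lose by shutting down; producing recovers $2304 of fixed cost.

Profit = -$325 at Q = 12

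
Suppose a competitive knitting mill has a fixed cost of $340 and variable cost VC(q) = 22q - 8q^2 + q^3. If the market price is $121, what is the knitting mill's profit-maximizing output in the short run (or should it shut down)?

Variable cost is VC = 22q - 8q^2 + q^3, so AVC = VC/q = 22 - 8q + q^2 and MC = dTC/dq = 22 - 16q + 3q^2.
AVC hits its minimum where MC = AVC, at q = 4, giving min AVC = 22 - 8·4 + 4^2 = $6.
P = $121 exceeds min AVC = $6, so the firm stays open.
Set P = MC: 121 = 22 - 16q + 3q^2 → -99 - 16q + 3q^2 = 0. The roots are q = -11/3 and q = 9; the profit-maximizing output is on the rising part of MC, so q* = 9.
Check: AVC at q = 9 is $31 ≤ P, so revenue covers variable cost.
Profit = P·q − TC = 121·9 − 619 = $470.

Produce at q = 9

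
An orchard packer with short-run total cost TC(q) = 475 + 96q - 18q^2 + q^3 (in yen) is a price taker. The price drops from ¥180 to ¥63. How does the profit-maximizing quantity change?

AVC = 96 - 18q + q^2, minimized at q = 9 where min AVC = ¥15. MC = 96 - 36q + 3q^2.
At P = ¥180 ≥ min AVC, set P = MC on the rising branch: q = 14.
At P = ¥63 ≥ min AVC, set P = MC: q = 11. The firm stays open but cuts output.

Output falls from 14 to 11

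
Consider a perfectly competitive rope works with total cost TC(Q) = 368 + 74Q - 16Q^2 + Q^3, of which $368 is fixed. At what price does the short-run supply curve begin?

$10 per unit

Short-run supply begins at min AVC. From VC = 74Q - 16Q^2 + Q^3, AVC = 74 - 16Q + Q^2.
At the minimum of AVC, MC = AVC. MC = 74 - 32Q + 3Q^2; setting MC = AVC gives 2Q^2 - 16Q = 0, so Q = 8. min AVC = 10.
So the shutdown price is $10.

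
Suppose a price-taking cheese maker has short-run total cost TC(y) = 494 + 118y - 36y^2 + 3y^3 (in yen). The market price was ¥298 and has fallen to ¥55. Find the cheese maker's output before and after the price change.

AVC = 118 - 36y + 3y^2, minimized at y = 6 where min AVC = ¥10. MC = 118 - 72y + 9y^2.
At P = ¥298 ≥ min AVC, set P = MC on the rising branch: y = 10.
At P = ¥55 ≥ min AVC, set P = MC: y = 7. The firm stays open but cuts output.

Output falls from 10 to 7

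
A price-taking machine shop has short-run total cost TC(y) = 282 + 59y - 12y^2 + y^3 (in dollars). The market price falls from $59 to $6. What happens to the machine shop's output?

MC = 59 - 24y + 3y^2; the shutdown threshold is min AVC = $23 (at y = 6).
At P = $59 ≥ min AVC, set P = MC on the rising branch: y = 8.
At P = $6 < min AVC = $23, price no longer covers variable cost at any output, so the firm shuts down: y = 0.

Output falls from 8 to 0 (the firm shuts down)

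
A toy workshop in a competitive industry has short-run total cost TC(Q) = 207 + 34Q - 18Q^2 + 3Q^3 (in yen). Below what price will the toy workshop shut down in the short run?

Short-run supply begins at min AVC. From VC = 34Q - 18Q^2 + 3Q^3, AVC = 34 - 18Q + 3Q^2.
At the minimum of AVC, MC = AVC. MC = 34 - 36Q + 9Q^2; setting MC = AVC gives 6Q^2 - 18Q = 0, so Q = 3. min AVC = 7.
So the shutdown price is ¥7.

¥7 per unit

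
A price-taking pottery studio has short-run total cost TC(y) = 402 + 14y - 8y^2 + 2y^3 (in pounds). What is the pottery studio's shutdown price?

£6 per unit

The shutdown price is the minimum of AVC. VC = 14y - 8y^2 + 2y^3, so AVC = 14 - 8y + 2y^2.
At the minimum of AVC, MC = AVC. MC = 14 - 16y + 6y^2; setting MC = AVC gives 4y^2 - 8y = 0, so y = 2. min AVC = 6.
So the shutdown price is £6.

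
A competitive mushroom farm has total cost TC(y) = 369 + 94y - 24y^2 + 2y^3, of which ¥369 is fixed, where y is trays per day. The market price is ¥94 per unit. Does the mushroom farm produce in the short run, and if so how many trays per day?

From TC, MC = TC'(y) = 94 - 48y + 6y^2 and AVC = VC/y = 94 - 24y + 2y^2.
AVC is minimized where dAVC/dy = -24 + 4y = 0, at y = 6; min AVC = 94 - 24·6 + 2·6^2 = ¥22.
P = ¥94 exceeds min AVC = ¥22, so the firm stays open.
Solving P = MC: -48y + 6y^2 = 0 ⇒ y = 0 or 8. On the upward-sloping branch, y* = 8.
Check: AVC at y = 8 is ¥30 ≤ P, so revenue covers variable cost.
Profit = P·y − TC = 94·8 − 609 = ¥143.

Produce at y = 8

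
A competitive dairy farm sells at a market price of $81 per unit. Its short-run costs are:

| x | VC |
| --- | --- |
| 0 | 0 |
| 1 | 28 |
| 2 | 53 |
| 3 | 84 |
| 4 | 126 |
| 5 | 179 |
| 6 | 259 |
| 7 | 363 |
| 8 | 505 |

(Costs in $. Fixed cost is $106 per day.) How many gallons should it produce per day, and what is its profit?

x = 6; profit = $121

Compute π = P·x − TC at each output: x=0: -106; x=1: -53; x=2: 3; x=3: 53; x=4: 92; x=5: 120; x=6: 121; x=7: 98; x=8: 37.
Profit is maximized at x = 6. AVC there is 259/6 = $43.17 ≤ P, so producing beats shutting down (which would give -$106).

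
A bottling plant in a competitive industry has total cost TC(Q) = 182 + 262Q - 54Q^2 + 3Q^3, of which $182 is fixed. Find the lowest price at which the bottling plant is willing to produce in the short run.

$19 per unit

The shutdown price is the minimum of AVC. VC = 262Q - 54Q^2 + 3Q^3, so AVC = 262 - 54Q + 3Q^2.
At the minimum of AVC, MC = AVC. MC = 262 - 108Q + 9Q^2; setting MC = AVC gives 6Q^2 - 54Q = 0, so Q = 9. min AVC = 19.
For P < $19 the firm produces nothing.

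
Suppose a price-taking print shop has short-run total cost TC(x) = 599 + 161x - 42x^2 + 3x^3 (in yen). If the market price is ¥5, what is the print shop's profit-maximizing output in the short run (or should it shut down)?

From TC, MC = TC'(x) = 161 - 84x + 9x^2 and AVC = VC/x = 161 - 42x + 3x^2.
The AVC parabola has its vertex at x = 42/6 = 7, where AVC = 161 - 42·7 + 3·7^2 = ¥14.
Since P = ¥5 < min AVC = ¥14, price fails to cover variable cost at any output.
Shutting down limits the loss to fixed cost, ¥599.

Shut down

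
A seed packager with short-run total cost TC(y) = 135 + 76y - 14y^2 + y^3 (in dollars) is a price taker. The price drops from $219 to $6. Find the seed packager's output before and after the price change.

AVC = 76 - 14y + y^2, minimized at y = 7 where min AVC = $27. MC = 76 - 28y + 3y^2.
With P = $219 above the shutdown price, P = MC gives y = 13.
At P = $6 < min AVC = $27, price no longer covers variable cost at any output, so the firm shuts down: y = 0.

Output falls from 13 to 0 (the firm shuts down)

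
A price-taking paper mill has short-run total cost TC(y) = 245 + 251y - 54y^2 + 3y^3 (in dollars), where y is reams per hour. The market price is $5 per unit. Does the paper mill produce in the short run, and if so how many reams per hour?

Variable cost is VC = 251y - 54y^2 + 3y^3, so AVC = VC/y = 251 - 54y + 3y^2 and MC = dTC/dy = 251 - 108y + 9y^2.
The AVC parabola has its vertex at y = 54/6 = 9, where AVC = 251 - 54·9 + 3·9^2 = $8.
P = $5 lies below min AVC = $8; no output level covers variable cost.
Shutting down limits the loss to fixed cost, $245.

Shut down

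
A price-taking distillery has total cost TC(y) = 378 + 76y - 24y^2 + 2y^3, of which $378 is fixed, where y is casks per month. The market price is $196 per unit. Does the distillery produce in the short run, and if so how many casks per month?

Produce at y = 10

Variable cost is VC = 76y - 24y^2 + 2y^3, so AVC = VC/y = 76 - 24y + 2y^2 and MC = dTC/dy = 76 - 48y + 6y^2.
AVC hits its minimum where MC = AVC, at y = 6, giving min AVC = 76 - 24·6 + 2·6^2 = $4.
P = $196 exceeds min AVC = $4, so the firm stays open.
Solving P = MC: -120 - 48y + 6y^2 = 0 ⇒ y = -2 or 10. On the upward-sloping branch, y* = 10.
Check: AVC at y = 10 is $36 ≤ P, so revenue covers variable cost.
Profit = P·y − TC = 196·10 − 738 = $1222.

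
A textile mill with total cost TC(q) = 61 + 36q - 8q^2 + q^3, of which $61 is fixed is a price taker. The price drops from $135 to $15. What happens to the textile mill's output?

MC = 36 - 16q + 3q^2; the shutdown threshold is min AVC = $20 (at q = 4).
At P = $135 ≥ min AVC, set P = MC on the rising branch: q = 9.
At P = $15 < min AVC = $20, price no longer covers variable cost at any output, so the firm shuts down: q = 0.

Output falls from 9 to 0 (the firm shuts down)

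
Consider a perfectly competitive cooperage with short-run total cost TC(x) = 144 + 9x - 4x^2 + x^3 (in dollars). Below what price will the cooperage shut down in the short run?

$5 per unit

The firm shuts down when price falls below the minimum of average variable cost. AVC = VC/x = 9 - 4x + x^2.
dAVC/dx = -4 + 2x = 0 gives x = 2. min AVC = 9 - 4·2 + 2^2 = 5.
For P < $5 the firm produces nothing.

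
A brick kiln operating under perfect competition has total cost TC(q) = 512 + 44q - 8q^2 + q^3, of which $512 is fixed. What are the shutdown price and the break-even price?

Shutdown price = min AVC. AVC = 44 - 8q + q^2, with vertex at q = 4 and minimum $28.
ATC = 512/q + 44 - 8q + q^2. Setting dATC/dq = −512/q^2 − 8 + 2q = 0 gives q = 8 (since 2·8^3 − 8·8^2 = 512).
min ATC = 512/8 + 44 − 8·8 + 8^2 = $108. That is the break-even price.
Between these two prices the firm operates at a loss; above $108 it earns a profit.

Shutdown price = $28; break-even price = $108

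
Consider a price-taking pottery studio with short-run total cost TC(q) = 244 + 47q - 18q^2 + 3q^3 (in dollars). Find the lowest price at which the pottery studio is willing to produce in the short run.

$20 per unit

The shutdown price is the minimum of AVC. VC = 47q - 18q^2 + 3q^3, so AVC = 47 - 18q + 3q^2.
dAVC/dq = -18 + 6q = 0 gives q = 3. min AVC = 47 - 18·3 + 3·3^2 = 20.
So the shutdown price is $20.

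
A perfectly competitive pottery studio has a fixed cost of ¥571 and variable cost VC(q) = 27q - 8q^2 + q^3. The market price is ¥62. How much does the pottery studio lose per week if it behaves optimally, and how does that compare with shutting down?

Profit = -¥277 at q = 7

AVC = 27 - 8q + q^2 has its minimum ¥11 at q = 4; price ¥62 clears that bar, so the firm operates.
With MC = 27 - 16q + 3q^2, P = MC on the upward-sloping part at q* = 7.
TR = 62·7 = 434. TC = 571 + 140 = 711. Profit = 434 − 711 = -¥277.
That loss of ¥277 beats the ¥571 the firm would lose by shutting down; producing recovers ¥294 of fixed cost.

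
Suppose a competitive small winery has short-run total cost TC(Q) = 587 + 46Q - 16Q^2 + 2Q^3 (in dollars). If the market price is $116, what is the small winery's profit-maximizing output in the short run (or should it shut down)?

Produce at Q = 7

Variable cost is VC = 46Q - 16Q^2 + 2Q^3, so AVC = VC/Q = 46 - 16Q + 2Q^2 and MC = dTC/dQ = 46 - 32Q + 6Q^2.
AVC is minimized where dAVC/dQ = -16 + 4Q = 0, at Q = 4; min AVC = 46 - 16·4 + 2·4^2 = $14.
Since P = $116 ≥ min AVC = $14, price covers variable cost and the firm should produce.
P = MC gives -70 - 32Q + 6Q^2 = 0, with roots -5/3 and 7. Take the larger (rising MC): Q* = 7.
Check: AVC at Q = 7 is $32 ≤ P, so revenue covers variable cost.
Profit = P·Q − TC = 116·7 − 811 = $1.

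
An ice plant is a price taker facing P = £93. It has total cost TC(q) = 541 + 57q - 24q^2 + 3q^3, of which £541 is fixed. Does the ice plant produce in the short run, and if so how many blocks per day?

Produce at q = 6

Variable cost is VC = 57q - 24q^2 + 3q^3, so AVC = VC/q = 57 - 24q + 3q^2 and MC = dTC/dq = 57 - 48q + 9q^2.
AVC hits its minimum where MC = AVC, at q = 4, giving min AVC = 57 - 24·4 + 3·4^2 = £9.
Because £93 ≥ £9, revenue can cover variable cost; the firm operates.
P = MC gives -36 - 48q + 9q^2 = 0, with roots -2/3 and 6. Take the larger (rising MC): q* = 6.
Check: AVC at q = 6 is £21 ≤ P, so revenue covers variable cost.
Profit = P·q − TC = 93·6 − 667 = -£109, a loss, but smaller than the £541 fixed cost the firm would lose by shutting down.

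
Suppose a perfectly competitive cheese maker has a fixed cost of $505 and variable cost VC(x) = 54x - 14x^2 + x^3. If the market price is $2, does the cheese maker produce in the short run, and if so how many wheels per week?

Strip out fixed cost: VC = 54x - 14x^2 + x^3. Then AVC = 54 - 14x + x^2 and MC = 54 - 28x + 3x^2.
The AVC parabola has its vertex at x = 14/2 = 7, where AVC = 54 - 14·7 + 7^2 = $5.
Since P = $2 < min AVC = $5, price fails to cover variable cost at any output.
The firm minimizes its loss by shutting down and losing only its fixed cost of $505.

Shut down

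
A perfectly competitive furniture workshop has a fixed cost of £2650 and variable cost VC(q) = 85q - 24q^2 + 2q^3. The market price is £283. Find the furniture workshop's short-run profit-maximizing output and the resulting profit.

AVC = 85 - 24q + 2q^2 has its minimum £13 at q = 6; price £283 clears that bar, so the firm operates.
MC = 85 - 48q + 6q^2. Setting P = MC and taking the root on the rising branch gives q* = 11.
TR = 283·11 = 3113. TC = 2650 + 693 = 3343. Profit = 3113 − 3343 = -£230.
That loss of £230 beats the £2650 the firm would lose by shutting down; producing recovers £2420 of fixed cost.

Profit = -£230 at q = 11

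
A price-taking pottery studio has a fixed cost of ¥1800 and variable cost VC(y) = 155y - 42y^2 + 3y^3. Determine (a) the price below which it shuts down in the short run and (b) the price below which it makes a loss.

Shutdown price = ¥8; break-even price = ¥215

AVC = 155 - 42y + 3y^2; minimized at y = 7, giving min AVC = ¥8. That is the shutdown price.
ATC = 1800/y + 155 - 42y + 3y^2. Setting dATC/dy = −1800/y^2 − 42 + 6y = 0 gives y = 10 (since 6·10^3 − 42·10^2 = 1800).
min ATC = 1800/10 + 155 − 42·10 + 3·10^2 = ¥215. That is the break-even price.
For ¥8 ≤ P < ¥215 the firm produces at a loss; below ¥8 it shuts down.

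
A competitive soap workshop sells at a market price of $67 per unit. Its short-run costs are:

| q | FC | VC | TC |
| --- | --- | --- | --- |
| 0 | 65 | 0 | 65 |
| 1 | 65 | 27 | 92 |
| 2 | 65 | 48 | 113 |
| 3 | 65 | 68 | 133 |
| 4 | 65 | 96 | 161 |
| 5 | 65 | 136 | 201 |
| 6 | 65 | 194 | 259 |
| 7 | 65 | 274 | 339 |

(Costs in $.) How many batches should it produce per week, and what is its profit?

Compute π = P·q − TC at each output: q=0: -65; q=1: -25; q=2: 21; q=3: 68; q=4: 107; q=5: 134; q=6: 143; q=7: 130.
Profit is maximized at q = 6. AVC there is 194/6 = $32.33 ≤ P, so producing beats shutting down (which would give -$65).

q = 6; profit = $143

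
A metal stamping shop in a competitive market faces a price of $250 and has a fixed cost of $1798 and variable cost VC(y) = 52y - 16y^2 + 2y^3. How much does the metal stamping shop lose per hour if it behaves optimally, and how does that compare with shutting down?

AVC = 52 - 16y + 2y^2; min AVC = $20 at y = 4. Since P = $250 ≥ min AVC, the firm produces.
With MC = 52 - 32y + 6y^2, P = MC on the upward-sloping part at y* = 9.
TR = 250·9 = 2250. TC = 1798 + 630 = 2428. Profit = 2250 − 2428 = -$178.
That loss of $178 beats the $1798 the firm would lose by shutting down; producing recovers $1620 of fixed cost.

Profit = -$178 at y = 9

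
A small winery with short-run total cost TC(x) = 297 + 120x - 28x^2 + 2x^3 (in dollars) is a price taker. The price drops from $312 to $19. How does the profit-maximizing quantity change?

AVC = 120 - 28x + 2x^2, minimized at x = 7 where min AVC = $22. MC = 120 - 56x + 6x^2.
At P = $312 ≥ min AVC, set P = MC on the rising branch: x = 12.
At P = $19 < min AVC = $22, price no longer covers variable cost at any output, so the firm shuts down: x = 0.

Output falls from 12 to 0 (the firm shuts down)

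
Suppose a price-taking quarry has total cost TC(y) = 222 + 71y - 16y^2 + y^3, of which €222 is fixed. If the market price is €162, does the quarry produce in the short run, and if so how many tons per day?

Produce at y = 13

Variable cost is VC = 71y - 16y^2 + y^3, so AVC = VC/y = 71 - 16y + y^2 and MC = dTC/dy = 71 - 32y + 3y^2.
The AVC parabola has its vertex at y = 16/2 = 8, where AVC = 71 - 16·8 + 8^2 = €7.
Since P = €162 ≥ min AVC = €7, price covers variable cost and the firm should produce.
Solving P = MC: -91 - 32y + 3y^2 = 0 ⇒ y = -7/3 or 13. On the upward-sloping branch, y* = 13.
Check: AVC at y = 13 is €32 ≤ P, so revenue covers variable cost.
Profit = P·y − TC = 162·13 − 638 = €1468.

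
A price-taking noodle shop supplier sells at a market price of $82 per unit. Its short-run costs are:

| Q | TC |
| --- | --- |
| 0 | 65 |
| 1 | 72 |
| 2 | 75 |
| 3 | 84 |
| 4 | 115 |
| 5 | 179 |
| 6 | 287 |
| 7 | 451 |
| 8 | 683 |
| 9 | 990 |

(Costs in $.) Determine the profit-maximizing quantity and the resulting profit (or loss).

Compute π = P·Q − TC at each output: Q=0: -65; Q=1: 10; Q=2: 89; Q=3: 162; Q=4: 213; Q=5: 231; Q=6: 205; Q=7: 123; Q=8: -27; Q=9: -252.
Profit is maximized at Q = 5. AVC there is 114/5 = $22.80 ≤ P, so producing beats shutting down (which would give -$65).

Q = 5; profit = $231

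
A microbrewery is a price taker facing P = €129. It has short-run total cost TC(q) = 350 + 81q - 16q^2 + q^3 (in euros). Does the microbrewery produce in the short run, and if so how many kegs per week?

Strip out fixed cost: VC = 81q - 16q^2 + q^3. Then AVC = 81 - 16q + q^2 and MC = 81 - 32q + 3q^2.
AVC is minimized where dAVC/dq = -16 + 2q = 0, at q = 8; min AVC = 81 - 16·8 + 8^2 = €17.
P = €129 exceeds min AVC = €17, so the firm stays open.
P = MC gives -48 - 32q + 3q^2 = 0, with roots -4/3 and 12. Take the larger (rising MC): q* = 12.
Check: AVC at q = 12 is €33 ≤ P, so revenue covers variable cost.
Profit = P·q − TC = 129·12 − 746 = €802.

Produce at q = 12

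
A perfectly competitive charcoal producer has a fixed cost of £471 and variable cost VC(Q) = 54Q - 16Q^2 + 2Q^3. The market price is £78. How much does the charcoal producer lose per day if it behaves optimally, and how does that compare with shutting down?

AVC = 54 - 16Q + 2Q^2; min AVC = £22 at Q = 4. Since P = £78 ≥ min AVC, the firm produces.
With MC = 54 - 32Q + 6Q^2, P = MC on the upward-sloping part at Q* = 6.
TR = 78·6 = 468. TC = 471 + 180 = 651. Profit = 468 − 651 = -£183.
Shutting down would mean losing the fixed cost of £471, so operating at a loss of £183 is better by £288.

Profit = -£183 at Q = 6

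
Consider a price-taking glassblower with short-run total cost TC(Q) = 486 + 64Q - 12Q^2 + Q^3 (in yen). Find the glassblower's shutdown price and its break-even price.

Shutdown price = ¥28; break-even price = ¥91

AVC = 64 - 12Q + Q^2; minimized at Q = 6, giving min AVC = ¥28. That is the shutdown price.
ATC = 486/Q + 64 - 12Q + Q^2. Setting dATC/dQ = −486/Q^2 − 12 + 2Q = 0 gives Q = 9 (since 2·9^3 − 12·9^2 = 486).
min ATC = 486/9 + 64 − 12·9 + 9^2 = ¥91. That is the break-even price.
Between these two prices the firm operates at a loss; above ¥91 it earns a profit.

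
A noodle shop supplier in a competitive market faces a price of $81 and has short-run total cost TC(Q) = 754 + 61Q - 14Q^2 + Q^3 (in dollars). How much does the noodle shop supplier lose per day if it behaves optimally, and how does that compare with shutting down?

Profit = -$154 at Q = 10

AVC = 61 - 14Q + Q^2; min AVC = $12 at Q = 7. Since P = $81 ≥ min AVC, the firm produces.
MC = 61 - 28Q + 3Q^2. Setting P = MC and taking the root on the rising branch gives Q* = 10.
TR = 81·10 = 810. TC = 754 + 210 = 964. Profit = 810 − 964 = -$154.
Shutting down would mean losing the fixed cost of $754, so operating at a loss of $154 is better by $600.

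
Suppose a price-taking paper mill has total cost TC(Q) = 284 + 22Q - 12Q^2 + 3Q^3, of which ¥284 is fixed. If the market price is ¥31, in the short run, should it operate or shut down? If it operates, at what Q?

Produce at Q = 3

Strip out fixed cost: VC = 22Q - 12Q^2 + 3Q^3. Then AVC = 22 - 12Q + 3Q^2 and MC = 22 - 24Q + 9Q^2.
AVC is minimized where dAVC/dQ = -12 + 6Q = 0, at Q = 2; min AVC = 22 - 12·2 + 3·2^2 = ¥10.
Since P = ¥31 ≥ min AVC = ¥10, price covers variable cost and the firm should produce.
Set P = MC: 31 = 22 - 24Q + 9Q^2 → -9 - 24Q + 9Q^2 = 0. The roots are Q = -1/3 and Q = 3; the profit-maximizing output is on the rising part of MC, so Q* = 3.
Check: AVC at Q = 3 is ¥13 ≤ P, so revenue covers variable cost.
Profit = P·Q − TC = 31·3 − 323 = -¥230, a loss, but smaller than the ¥284 fixed cost the firm would lose by shutting down.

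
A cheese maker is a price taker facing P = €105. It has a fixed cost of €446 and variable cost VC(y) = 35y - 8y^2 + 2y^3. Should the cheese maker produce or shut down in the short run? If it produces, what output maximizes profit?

Produce at y = 5

Variable cost is VC = 35y - 8y^2 + 2y^3, so AVC = VC/y = 35 - 8y + 2y^2 and MC = dTC/dy = 35 - 16y + 6y^2.
AVC is minimized where dAVC/dy = -8 + 4y = 0, at y = 2; min AVC = 35 - 8·2 + 2·2^2 = €27.
Because €105 ≥ €27, revenue can cover variable cost; the firm operates.
P = MC gives -70 - 16y + 6y^2 = 0, with roots -7/3 and 5. Take the larger (rising MC): y* = 5.
Check: AVC at y = 5 is €45 ≤ P, so revenue covers variable cost.
Profit = P·y − TC = 105·5 − 671 = -€146, a loss, but smaller than the €446 fixed cost the firm would lose by shutting down.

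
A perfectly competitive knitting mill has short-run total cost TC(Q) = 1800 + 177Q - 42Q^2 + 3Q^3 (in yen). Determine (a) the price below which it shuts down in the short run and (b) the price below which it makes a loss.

AVC = 177 - 42Q + 3Q^2; minimized at Q = 7, giving min AVC = ¥30. That is the shutdown price.
ATC = 1800/Q + 177 - 42Q + 3Q^2. Setting dATC/dQ = −1800/Q^2 − 42 + 6Q = 0 gives Q = 10 (since 6·10^3 − 42·10^2 = 1800).
min ATC = 1800/10 + 177 − 42·10 + 3·10^2 = ¥237. That is the break-even price.
For ¥30 ≤ P < ¥237 the firm produces at a loss; below ¥30 it shuts down.

Shutdown price = ¥30; break-even price = ¥237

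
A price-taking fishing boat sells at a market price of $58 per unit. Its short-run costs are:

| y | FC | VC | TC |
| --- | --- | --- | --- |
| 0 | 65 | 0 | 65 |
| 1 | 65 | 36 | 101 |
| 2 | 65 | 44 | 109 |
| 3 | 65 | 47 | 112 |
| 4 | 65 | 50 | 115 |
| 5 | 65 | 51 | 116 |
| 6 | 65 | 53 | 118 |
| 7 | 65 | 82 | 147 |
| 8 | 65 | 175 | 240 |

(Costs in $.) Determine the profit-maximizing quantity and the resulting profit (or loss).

y = 7; profit = $259

Profit at each row (π = 58y − TC): y=0: -65; y=1: -43; y=2: 7; y=3: 62; y=4: 117; y=5: 174; y=6: 230; y=7: 259; y=8: 224.
Profit is maximized at y = 7. AVC there is 82/7 = $11.71 ≤ P, so producing beats shutting down (which would give -$65).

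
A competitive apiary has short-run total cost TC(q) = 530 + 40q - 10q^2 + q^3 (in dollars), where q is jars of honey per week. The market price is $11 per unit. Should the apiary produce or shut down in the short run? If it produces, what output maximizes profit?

Variable cost is VC = 40q - 10q^2 + q^3, so AVC = VC/q = 40 - 10q + q^2 and MC = dTC/dq = 40 - 20q + 3q^2.
AVC hits its minimum where MC = AVC, at q = 5, giving min AVC = 40 - 10·5 + 5^2 = $15.
With P < min AVC ($11 < $15), every unit sold adds to the loss.
Best response: produce nothing and absorb the $530 fixed cost.

Shut down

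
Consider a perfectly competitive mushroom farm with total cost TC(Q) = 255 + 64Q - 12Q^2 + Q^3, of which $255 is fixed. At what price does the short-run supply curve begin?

Short-run supply begins at min AVC. From VC = 64Q - 12Q^2 + Q^3, AVC = 64 - 12Q + Q^2.
At the minimum of AVC, MC = AVC. MC = 64 - 24Q + 3Q^2; setting MC = AVC gives 2Q^2 - 12Q = 0, so Q = 6. min AVC = 28.
The firm shuts down for any P below $28.

$28 per unit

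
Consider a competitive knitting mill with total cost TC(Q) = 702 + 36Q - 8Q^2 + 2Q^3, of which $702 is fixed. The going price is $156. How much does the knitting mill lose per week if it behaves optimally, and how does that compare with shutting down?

AVC = 36 - 8Q + 2Q^2 has its minimum $28 at Q = 2; price $156 clears that bar, so the firm operates.
With MC = 36 - 16Q + 6Q^2, P = MC on the upward-sloping part at Q* = 6.
TR = 156·6 = 936. TC = 702 + 360 = 1062. Profit = 936 − 1062 = -$126.
Shutting down would mean losing the fixed cost of $702, so operating at a loss of $126 is better by $576.

Profit = -$126 at Q = 6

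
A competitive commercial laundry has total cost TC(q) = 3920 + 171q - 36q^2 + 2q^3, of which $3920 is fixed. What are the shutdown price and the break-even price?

AVC = 171 - 36q + 2q^2; minimized at q = 9, giving min AVC = $9. That is the shutdown price.
ATC = 3920/q + 171 - 36q + 2q^2. Setting dATC/dq = −3920/q^2 − 36 + 4q = 0 gives q = 14 (since 4·14^3 − 36·14^2 = 3920).
min ATC = 3920/14 + 171 − 36·14 + 2·14^2 = $339. That is the break-even price.
For $9 ≤ P < $339 the firm produces at a loss; below $9 it shuts down.

Shutdown price = $9; break-even price = $339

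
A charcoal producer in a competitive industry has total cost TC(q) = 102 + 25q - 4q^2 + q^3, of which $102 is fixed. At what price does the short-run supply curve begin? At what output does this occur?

$21 per unit, at q = 2

The shutdown price is the minimum of AVC. VC = 25q - 4q^2 + q^3, so AVC = 25 - 4q + q^2.
At the minimum of AVC, MC = AVC. MC = 25 - 8q + 3q^2; setting MC = AVC gives 2q^2 - 4q = 0, so q = 2. min AVC = 21.
The firm shuts down for any P below $21.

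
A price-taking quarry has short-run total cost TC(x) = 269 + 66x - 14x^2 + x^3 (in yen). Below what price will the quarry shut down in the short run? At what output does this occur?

Short-run supply begins at min AVC. From VC = 66x - 14x^2 + x^3, AVC = 66 - 14x + x^2.
dAVC/dx = -14 + 2x = 0 gives x = 7. min AVC = 66 - 14·7 + 7^2 = 17.
For P < ¥17 the firm produces nothing.

¥17 per unit, at x = 7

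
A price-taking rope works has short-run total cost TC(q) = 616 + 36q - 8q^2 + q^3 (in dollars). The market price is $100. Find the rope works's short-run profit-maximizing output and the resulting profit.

Profit = -$104 at q = 8

AVC = 36 - 8q + q^2 has its minimum $20 at q = 4; price $100 clears that bar, so the firm operates.
MC = 36 - 16q + 3q^2. Setting P = MC and taking the root on the rising branch gives q* = 8.
TR = 100·8 = 800. TC = 616 + 288 = 904. Profit = 800 − 904 = -$104.
That loss of $104 beats the $616 the firm would lose by shutting down; producing recovers $512 of fixed cost.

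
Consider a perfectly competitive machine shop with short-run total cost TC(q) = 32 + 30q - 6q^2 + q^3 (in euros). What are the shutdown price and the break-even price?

Shutdown price = €21; break-even price = €30

AVC = 30 - 6q + q^2; minimized at q = 3, giving min AVC = €21. That is the shutdown price.
ATC = 32/q + 30 - 6q + q^2. Setting dATC/dq = −32/q^2 − 6 + 2q = 0 gives q = 4 (since 2·4^3 − 6·4^2 = 32).
min ATC = 32/4 + 30 − 6·4 + 4^2 = €30. That is the break-even price.
Between these two prices the firm operates at a loss; above €30 it earns a profit.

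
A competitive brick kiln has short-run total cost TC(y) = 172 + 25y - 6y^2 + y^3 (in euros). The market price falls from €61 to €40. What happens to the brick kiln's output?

Output falls from 6 to 5

AVC = 25 - 6y + y^2, minimized at y = 3 where min AVC = €16. MC = 25 - 12y + 3y^2.
At P = €61 ≥ min AVC, set P = MC on the rising branch: y = 6.
At P = €40 ≥ min AVC, set P = MC: y = 5. The firm stays open but cuts output.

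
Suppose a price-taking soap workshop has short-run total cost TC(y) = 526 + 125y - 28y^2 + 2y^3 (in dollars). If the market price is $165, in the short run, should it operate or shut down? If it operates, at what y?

From TC, MC = TC'(y) = 125 - 56y + 6y^2 and AVC = VC/y = 125 - 28y + 2y^2.
The AVC parabola has its vertex at y = 28/4 = 7, where AVC = 125 - 28·7 + 2·7^2 = $27.
P = $165 exceeds min AVC = $27, so the firm stays open.
Solving P = MC: -40 - 56y + 6y^2 = 0 ⇒ y = -2/3 or 10. On the upward-sloping branch, y* = 10.
Check: AVC at y = 10 is $45 ≤ P, so revenue covers variable cost.
Profit = P·y − TC = 165·10 − 976 = $674.

Produce at y = 10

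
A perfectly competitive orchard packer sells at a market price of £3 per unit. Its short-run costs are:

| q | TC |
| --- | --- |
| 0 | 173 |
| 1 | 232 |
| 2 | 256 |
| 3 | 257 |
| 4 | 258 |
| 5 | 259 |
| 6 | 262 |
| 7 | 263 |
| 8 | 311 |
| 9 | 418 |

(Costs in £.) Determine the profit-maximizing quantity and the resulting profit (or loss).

Compute π = P·q − TC at each output: q=0: -173; q=1: -229; q=2: -250; q=3: -248; q=4: -246; q=5: -244; q=6: -244; q=7: -242; q=8: -287; q=9: -391.
Profit is highest at q = 0. Equivalently, the lowest AVC in the table is 90/7 ≈ £12.86 at q = 7, and P = £3 falls below it — price never covers variable cost, so the firm shuts down and loses only its fixed cost.

q = 0 (shut down); profit = -£173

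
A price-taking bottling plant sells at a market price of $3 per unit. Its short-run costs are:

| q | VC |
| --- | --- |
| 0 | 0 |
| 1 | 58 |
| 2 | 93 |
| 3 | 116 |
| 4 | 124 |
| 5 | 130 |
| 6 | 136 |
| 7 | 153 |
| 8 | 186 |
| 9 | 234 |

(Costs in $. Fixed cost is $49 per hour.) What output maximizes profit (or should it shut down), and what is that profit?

Tabulate TR − TC: q=0: -49; q=1: -104; q=2: -136; q=3: -156; q=4: -161; q=5: -164; q=6: -167; q=7: -181; q=8: -211; q=9: -256.
Profit is highest at q = 0. Equivalently, the lowest AVC in the table is 153/7 ≈ $21.86 at q = 7, and P = $3 falls below it — price never covers variable cost, so the firm shuts down and loses only its fixed cost.

q = 0 (shut down); profit = -$49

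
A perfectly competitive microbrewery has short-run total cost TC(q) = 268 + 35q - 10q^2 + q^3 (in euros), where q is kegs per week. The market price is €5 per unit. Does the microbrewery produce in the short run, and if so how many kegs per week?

Shut down

Variable cost is VC = 35q - 10q^2 + q^3, so AVC = VC/q = 35 - 10q + q^2 and MC = dTC/dq = 35 - 20q + 3q^2.
AVC is minimized where dAVC/dq = -10 + 2q = 0, at q = 5; min AVC = 35 - 10·5 + 5^2 = €10.
Since P = €5 < min AVC = €10, price fails to cover variable cost at any output.
Best response: produce nothing and absorb the €268 fixed cost.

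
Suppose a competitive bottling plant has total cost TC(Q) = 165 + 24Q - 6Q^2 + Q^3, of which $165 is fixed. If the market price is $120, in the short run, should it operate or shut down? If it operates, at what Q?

From TC, MC = TC'(Q) = 24 - 12Q + 3Q^2 and AVC = VC/Q = 24 - 6Q + Q^2.
The AVC parabola has its vertex at Q = 6/2 = 3, where AVC = 24 - 6·3 + 3^2 = $15.
P = $120 exceeds min AVC = $15, so the firm stays open.
Solving P = MC: -96 - 12Q + 3Q^2 = 0 ⇒ Q = -4 or 8. On the upward-sloping branch, Q* = 8.
Check: AVC at Q = 8 is $40 ≤ P, so revenue covers variable cost.
Profit = P·Q − TC = 120·8 − 485 = $475.

Produce at Q = 8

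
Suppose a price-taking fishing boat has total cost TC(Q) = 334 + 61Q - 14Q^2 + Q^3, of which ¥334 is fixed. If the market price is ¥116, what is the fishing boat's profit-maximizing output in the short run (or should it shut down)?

Strip out fixed cost: VC = 61Q - 14Q^2 + Q^3. Then AVC = 61 - 14Q + Q^2 and MC = 61 - 28Q + 3Q^2.
AVC is minimized where dAVC/dQ = -14 + 2Q = 0, at Q = 7; min AVC = 61 - 14·7 + 7^2 = ¥12.
Because ¥116 ≥ ¥12, revenue can cover variable cost; the firm operates.
Set P = MC: 116 = 61 - 28Q + 3Q^2 → -55 - 28Q + 3Q^2 = 0. The roots are Q = -5/3 and Q = 11; the profit-maximizing output is on the rising part of MC, so Q* = 11.
Check: AVC at Q = 11 is ¥28 ≤ P, so revenue covers variable cost.
Profit = P·Q − TC = 116·11 − 642 = ¥634.

Produce at Q = 11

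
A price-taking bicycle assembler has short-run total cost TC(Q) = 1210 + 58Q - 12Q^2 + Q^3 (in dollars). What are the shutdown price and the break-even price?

Shutdown price = $22; break-even price = $157

AVC = 58 - 12Q + Q^2; minimized at Q = 6, giving min AVC = $22. That is the shutdown price.
ATC = 1210/Q + 58 - 12Q + Q^2. Setting dATC/dQ = −1210/Q^2 − 12 + 2Q = 0 gives Q = 11 (since 2·11^3 − 12·11^2 = 1210).
min ATC = 1210/11 + 58 − 12·11 + 11^2 = $157. That is the break-even price.
For $22 ≤ P < $157 the firm produces at a loss; below $22 it shuts down.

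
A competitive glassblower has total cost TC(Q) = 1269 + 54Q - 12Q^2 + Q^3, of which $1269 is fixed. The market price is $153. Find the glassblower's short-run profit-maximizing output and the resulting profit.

Profit = -$59 at Q = 11

AVC = 54 - 12Q + Q^2 has its minimum $18 at Q = 6; price $153 clears that bar, so the firm operates.
With MC = 54 - 24Q + 3Q^2, P = MC on the upward-sloping part at Q* = 11.
TR = 153·11 = 1683. TC = 1269 + 473 = 1742. Profit = 1683 − 1742 = -$59.
Shutting down would mean losing the fixed cost of $1269, so operating at a loss of $59 is better by $1210.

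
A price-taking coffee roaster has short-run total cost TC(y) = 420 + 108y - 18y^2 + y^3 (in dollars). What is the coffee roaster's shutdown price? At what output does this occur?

Short-run supply begins at min AVC. From VC = 108y - 18y^2 + y^3, AVC = 108 - 18y + y^2.
At the minimum of AVC, MC = AVC. MC = 108 - 36y + 3y^2; setting MC = AVC gives 2y^2 - 18y = 0, so y = 9. min AVC = 27.
So the shutdown price is $27.

$27 per unit, at y = 9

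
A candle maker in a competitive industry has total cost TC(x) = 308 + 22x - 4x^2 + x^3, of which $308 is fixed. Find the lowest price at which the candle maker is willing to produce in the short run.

The firm shuts down when price falls below the minimum of average variable cost. AVC = VC/x = 22 - 4x + x^2.
dAVC/dx = -4 + 2x = 0 gives x = 2. min AVC = 22 - 4·2 + 2^2 = 18.
So the shutdown price is $18.

$18 per unit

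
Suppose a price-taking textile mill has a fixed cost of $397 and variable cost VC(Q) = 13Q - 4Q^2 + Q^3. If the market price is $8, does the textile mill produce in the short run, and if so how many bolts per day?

Variable cost is VC = 13Q - 4Q^2 + Q^3, so AVC = VC/Q = 13 - 4Q + Q^2 and MC = dTC/dQ = 13 - 8Q + 3Q^2.
The AVC parabola has its vertex at Q = 4/2 = 2, where AVC = 13 - 4·2 + 2^2 = $9.
With P < min AVC ($8 < $9), every unit sold adds to the loss.
The firm minimizes its loss by shutting down and losing only its fixed cost of $397.

Shut down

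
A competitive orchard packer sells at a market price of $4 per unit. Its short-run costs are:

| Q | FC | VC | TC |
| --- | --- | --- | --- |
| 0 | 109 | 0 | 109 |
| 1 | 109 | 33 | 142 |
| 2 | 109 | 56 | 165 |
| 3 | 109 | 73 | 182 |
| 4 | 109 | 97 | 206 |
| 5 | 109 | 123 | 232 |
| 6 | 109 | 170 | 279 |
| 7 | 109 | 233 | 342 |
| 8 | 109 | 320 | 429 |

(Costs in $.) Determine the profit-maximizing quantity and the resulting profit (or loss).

Q = 0 (shut down); profit = -$109

Compute π = P·Q − TC at each output: Q=0: -109; Q=1: -138; Q=2: -157; Q=3: -170; Q=4: -190; Q=5: -212; Q=6: -255; Q=7: -314; Q=8: -397.
Profit is highest at Q = 0. Equivalently, the lowest AVC in the table is 97/4 ≈ $24.25 at Q = 4, and P = $4 falls below it — price never covers variable cost, so the firm shuts down and loses only its fixed cost.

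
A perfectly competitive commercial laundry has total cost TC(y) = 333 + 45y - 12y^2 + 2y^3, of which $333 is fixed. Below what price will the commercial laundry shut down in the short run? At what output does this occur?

$27 per unit, at y = 3

The shutdown price is the minimum of AVC. VC = 45y - 12y^2 + 2y^3, so AVC = 45 - 12y + 2y^2.
At the minimum of AVC, MC = AVC. MC = 45 - 24y + 6y^2; setting MC = AVC gives 4y^2 - 12y = 0, so y = 3. min AVC = 27.
So the shutdown price is $27.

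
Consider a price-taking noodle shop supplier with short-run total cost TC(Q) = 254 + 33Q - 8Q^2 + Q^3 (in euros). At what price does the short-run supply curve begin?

Short-run supply begins at min AVC. From VC = 33Q - 8Q^2 + Q^3, AVC = 33 - 8Q + Q^2.
At the minimum of AVC, MC = AVC. MC = 33 - 16Q + 3Q^2; setting MC = AVC gives 2Q^2 - 8Q = 0, so Q = 4. min AVC = 17.
So the shutdown price is €17.

€17 per unit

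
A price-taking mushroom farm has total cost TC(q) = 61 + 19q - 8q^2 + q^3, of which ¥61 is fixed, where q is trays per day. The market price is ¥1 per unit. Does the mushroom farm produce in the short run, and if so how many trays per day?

Shut down

From TC, MC = TC'(q) = 19 - 16q + 3q^2 and AVC = VC/q = 19 - 8q + q^2.
AVC hits its minimum where MC = AVC, at q = 4, giving min AVC = 19 - 8·4 + 4^2 = ¥3.
Since P = ¥1 < min AVC = ¥3, price fails to cover variable cost at any output.
Shutting down limits the loss to fixed cost, ¥61.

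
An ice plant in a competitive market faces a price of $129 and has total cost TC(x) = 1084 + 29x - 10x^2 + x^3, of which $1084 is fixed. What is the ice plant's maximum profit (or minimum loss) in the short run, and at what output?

AVC = 29 - 10x + x^2 has its minimum $4 at x = 5; price $129 clears that bar, so the firm operates.
MC = 29 - 20x + 3x^2. Setting P = MC and taking the root on the rising branch gives x* = 10.
TR = 129·10 = 1290. TC = 1084 + 290 = 1374. Profit = 1290 − 1374 = -$84.
That loss of $84 beats the $1084 the firm would lose by shutting down; producing recovers $1000 of fixed cost.

Profit = -$84 at x = 10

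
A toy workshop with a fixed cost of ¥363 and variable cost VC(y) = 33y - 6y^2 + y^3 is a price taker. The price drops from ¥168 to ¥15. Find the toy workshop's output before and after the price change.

Output falls from 9 to 0 (the firm shuts down)

AVC = 33 - 6y + y^2, minimized at y = 3 where min AVC = ¥24. MC = 33 - 12y + 3y^2.
At P = ¥168 ≥ min AVC, set P = MC on the rising branch: y = 9.
At P = ¥15 < min AVC = ¥24, price no longer covers variable cost at any output, so the firm shuts down: y = 0.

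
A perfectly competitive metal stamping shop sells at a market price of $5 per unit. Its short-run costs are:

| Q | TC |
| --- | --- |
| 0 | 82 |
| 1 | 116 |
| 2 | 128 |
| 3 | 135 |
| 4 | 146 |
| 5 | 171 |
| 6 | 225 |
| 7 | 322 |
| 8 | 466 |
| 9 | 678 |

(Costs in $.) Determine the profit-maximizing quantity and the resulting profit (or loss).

Q = 0 (shut down); profit = -$82

Profit at each row (π = 5Q − TC): Q=0: -82; Q=1: -111; Q=2: -118; Q=3: -120; Q=4: -126; Q=5: -146; Q=6: -195; Q=7: -287; Q=8: -426; Q=9: -633.
Profit is highest at Q = 0. Equivalently, the lowest AVC in the table is 64/4 ≈ $16 at Q = 4, and P = $5 falls below it — price never covers variable cost, so the firm shuts down and loses only its fixed cost.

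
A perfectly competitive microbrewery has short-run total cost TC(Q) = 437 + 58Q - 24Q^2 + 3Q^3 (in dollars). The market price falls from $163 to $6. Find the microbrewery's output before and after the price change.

AVC = 58 - 24Q + 3Q^2, minimized at Q = 4 where min AVC = $10. MC = 58 - 48Q + 9Q^2.
At P = $163 ≥ min AVC, set P = MC on the rising branch: Q = 7.
At P = $6 < min AVC = $10, price no longer covers variable cost at any output, so the firm shuts down: Q = 0.

Output falls from 7 to 0 (the firm shuts down)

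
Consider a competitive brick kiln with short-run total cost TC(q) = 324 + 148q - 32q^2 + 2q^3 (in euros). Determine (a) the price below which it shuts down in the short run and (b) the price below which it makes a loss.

Shutdown price = min AVC. AVC = 148 - 32q + 2q^2, with vertex at q = 8 and minimum €20.
ATC = 324/q + 148 - 32q + 2q^2. Setting dATC/dq = −324/q^2 − 32 + 4q = 0 gives q = 9 (since 4·9^3 − 32·9^2 = 324).
min ATC = 324/9 + 148 − 32·9 + 2·9^2 = €58. That is the break-even price.
For €20 ≤ P < €58 the firm produces at a loss; below €20 it shuts down.

Shutdown price = €20; break-even price = €58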